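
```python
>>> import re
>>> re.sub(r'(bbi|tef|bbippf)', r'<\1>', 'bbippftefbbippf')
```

`|` is ordered: at each position the engine commits to the first alternative that works.
Matches: at [0:3] → 'bbi'; at [6:9] → 'tef'; at [9:12] → 'bbi'.
`\1` in the replacement pulls in group 1's text for each match.

'<bbi>ppf<tef><bbi>ppf'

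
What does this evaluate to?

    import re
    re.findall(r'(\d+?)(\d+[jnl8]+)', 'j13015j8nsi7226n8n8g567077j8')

[('1', '3015j8n'), ('7', '226n8n8'), ('5', '67077j8')]

The pattern matches one or more of a digit (lazy) (captured); then one or more of a digit, then one or more of one of [jnl8] (captured).
A `+?`/`*?`/`{m,n}?` starts at its minimum and grows only as far as needed for what follows to match.
Scanning left to right: at [1:9] match '13015j8n', groups = ('1', '3015j8n'); at [11:19] match '7226n8n8', groups = ('7', '226n8n8'); at [20:28] match '567077j8', groups = ('5', '67077j8').
`findall` packs the 2 group values into a tuple for every match.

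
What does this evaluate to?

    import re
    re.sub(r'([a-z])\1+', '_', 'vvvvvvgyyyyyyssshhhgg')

After group 1 captures some text, `\1` only succeeds where that same text appears again.
Each match is replaced by '_'.

'_g____'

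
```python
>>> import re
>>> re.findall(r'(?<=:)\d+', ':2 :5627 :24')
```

['2', '5627', '24']

The lookaround is zero-width — it requires the adjacent text to match without consuming it, so the asserted text isn't part of the match.
With no groups in the pattern, `findall` gives back each whole match — 3 here.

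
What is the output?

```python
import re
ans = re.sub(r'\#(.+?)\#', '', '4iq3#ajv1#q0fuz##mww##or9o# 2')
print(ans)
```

A `+?`/`*?`/`{m,n}?` starts at its minimum and grows only as far as needed for what follows to match.
Matches: at [4:10] → '#ajv1#'; at [15:21] → '##mww#'; at [21:27] → '#or9o#'.
Each match is replaced by ''.

4iq3q0fuz 2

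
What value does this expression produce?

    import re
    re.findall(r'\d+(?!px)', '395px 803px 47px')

['39', '80', '4']

The negative lookahead/lookbehind blocks any match where the forbidden context is present.
Walking the string: at [0:2] → '39'; at [6:8] → '80'; at [12:13] → '4'.
`findall` yields the raw match text (3 of them) because the pattern has no groups.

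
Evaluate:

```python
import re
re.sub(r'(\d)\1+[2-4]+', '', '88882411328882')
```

''

After group 1 captures some text, `\1` only succeeds where that same text appears again.
Every occurrence is swapped for ''.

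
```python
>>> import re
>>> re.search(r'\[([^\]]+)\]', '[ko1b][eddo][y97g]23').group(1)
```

'ko1b'

`search` walks the string left to right and returns the first match it finds.
The match spans [0:6] → '[ko1b]'.
Captured: group 1 = 'ko1b'.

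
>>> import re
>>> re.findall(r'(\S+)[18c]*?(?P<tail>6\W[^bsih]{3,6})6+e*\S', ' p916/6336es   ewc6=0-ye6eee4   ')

The pattern matches one or more of a non-whitespace character (captured); then zero or more of one of [18c] (lazy); then a literal '6', then a non-word character, then 3 to 6 of any character except [bsih] (captured as 'tail'); then one or more of the literal '6', then zero or more of the literal 'e', then a non-whitespace character.
2 groups means each result is a tuple of 2 captured strings — 2 here.

[('p91', '6/633'), ('ewc', '6=0-ye')]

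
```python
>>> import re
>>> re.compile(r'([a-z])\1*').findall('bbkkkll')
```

['b', 'k', 'l']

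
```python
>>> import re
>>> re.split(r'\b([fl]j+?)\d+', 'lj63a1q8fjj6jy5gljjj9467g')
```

['', 'lj', 'a1q8fjj6jy5gljjj9467g']

Because the pattern has a capturing group, `split` also inserts each captured text between the pieces.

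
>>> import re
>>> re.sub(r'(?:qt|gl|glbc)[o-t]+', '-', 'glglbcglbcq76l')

Matches: at [6:11] → 'glbcq'.
Every occurrence is swapped for '-'.

'glglbc-76l'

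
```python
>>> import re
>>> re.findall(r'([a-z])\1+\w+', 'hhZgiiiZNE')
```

['h']

A backreference is literal: `\1` must see the identical characters the first group matched.
Scanning left to right: at [0:10] match 'hhZgiiiZNE', group 1 = 'h'.
One capturing group, so `findall` returns just the captured substring from the one match — 1 in all.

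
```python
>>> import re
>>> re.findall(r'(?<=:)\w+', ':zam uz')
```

['zam']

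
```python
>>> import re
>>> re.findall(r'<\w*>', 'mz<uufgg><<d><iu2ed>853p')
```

Scanning left to right: at [2:9] → '<uufgg>'; at [10:13] → '<d>'; at [13:20] → '<iu2ed>'.
No capturing groups, so `findall` returns the 3 full match strings.

['<uufgg>', '<d>', '<iu2ed>']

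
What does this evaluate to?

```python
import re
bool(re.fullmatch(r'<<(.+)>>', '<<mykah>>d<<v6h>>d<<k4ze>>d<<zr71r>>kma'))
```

False

`fullmatch` succeeds only if the pattern covers the string from start to end.
Here the string isn't matched end-to-end, so the call returns None, and `bool(None)` is False.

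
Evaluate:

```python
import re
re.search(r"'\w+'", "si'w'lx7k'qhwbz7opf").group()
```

Unlike `match`, `search` isn't anchored — it looks for the pattern anywhere in the string.
The match spans [2:5] → "'w'".

"'w'"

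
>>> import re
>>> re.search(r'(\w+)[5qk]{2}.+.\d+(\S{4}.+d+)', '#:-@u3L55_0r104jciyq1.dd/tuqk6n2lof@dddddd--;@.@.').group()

'u3L55_0r104jciyq1.dd/tuqk6n2lof@dddddd'

The pattern matches one or more of a word character (captured); then exactly 2 of one of [5qk], then one or more of any character, then any character; then one or more of a digit; then exactly 4 of a non-whitespace character, then one or more of any character, then one or more of a literal 'd' (captured).
Unlike `match`, `search` isn't anchored — it looks for the pattern anywhere in the string.
The match spans [4:42] → 'u3L55_0r104jciyq1.dd/tuqk6n2lof@dddddd'.
Captured: group 1 = 'u3L', group 2 = 'lof@dddddd'.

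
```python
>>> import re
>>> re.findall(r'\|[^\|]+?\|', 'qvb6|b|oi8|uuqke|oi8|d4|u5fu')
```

['|b|', '|uuqke|', '|d4|']

`findall` yields the raw match text (3 of them) because the pattern has no groups.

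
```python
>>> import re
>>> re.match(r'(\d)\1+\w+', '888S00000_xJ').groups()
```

The backreference `\1` re-matches whatever the first group consumed, character for character.
`match` is anchored at position 0; if the pattern doesn't fit there, it returns None.
The match spans [0:12] → '888S00000_xJ'.
Captured: group 1 = '8'.

('8',)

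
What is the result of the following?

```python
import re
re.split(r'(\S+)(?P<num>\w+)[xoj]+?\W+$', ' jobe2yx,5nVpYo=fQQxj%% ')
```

This matches one or more of a non-whitespace character (captured); then one or more of a word character (captured as 'num'); then one or more of one of [xoj] (lazy), then one or more of a non-word character; then anchored at the end.
Matches to split on: at [1:24] → 'jobe2yx,5nVpYo=fQQxj%% '.
The group in the pattern means `split` returns the separators' captures alongside the pieces.

[' ', 'jobe2yx,5nVpYo=fQQ', 'x', '']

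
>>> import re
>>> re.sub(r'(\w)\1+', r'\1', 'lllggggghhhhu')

'lghu'

`\1` is not a pattern — it's the concrete string captured by group 1, re-applied verbatim.
`\1` in the replacement pulls in group 1's text for each match.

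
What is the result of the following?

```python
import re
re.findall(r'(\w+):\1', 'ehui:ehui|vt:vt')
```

['ehui', 'vt']

A backreference is literal: `\1` must see the identical characters the first group matched.
Matches: at [0:9] match 'ehui:ehui', group 1 = 'ehui'; at [10:15] match 'vt:vt', group 1 = 'vt'.
One capturing group, so `findall` returns just the captured substring from each match — 2 in all.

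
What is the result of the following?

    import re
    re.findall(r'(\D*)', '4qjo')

['', 'qjo', '']

Pattern: zero or more of a non-digit (captured).
Matches: at [0:0] match '', group 1 = ''; at [1:4] match 'qjo', group 1 = 'qjo'; at [4:4] match '', group 1 = ''.
One capturing group, so `findall` returns just the captured substring from each match — 3 in all.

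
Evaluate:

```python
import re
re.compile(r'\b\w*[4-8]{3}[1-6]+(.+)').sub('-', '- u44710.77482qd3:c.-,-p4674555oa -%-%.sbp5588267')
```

'- -'

Pattern: a word boundary (`\b`, zero-width); then zero or more of a word character, then exactly 3 of a character in [4-8]; then one or more of a character in [1-6]; then one or more of any character (captured).
Each match is replaced by '-'.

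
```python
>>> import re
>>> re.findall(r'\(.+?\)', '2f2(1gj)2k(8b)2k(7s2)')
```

`findall` yields the raw match text (3 of them) because the pattern has no groups.

['(1gj)', '(8b)', '(7s2)']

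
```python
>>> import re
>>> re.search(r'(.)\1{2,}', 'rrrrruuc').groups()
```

`\1` is not a pattern — it's the concrete string captured by group 1, re-applied verbatim.
Unlike `match`, `search` isn't anchored — it looks for the pattern anywhere in the string.
The match spans [0:5] → 'rrrrr'.
Captured: group 1 = 'r'.

('r',)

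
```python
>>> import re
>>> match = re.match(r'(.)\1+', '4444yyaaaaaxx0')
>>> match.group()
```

'4444'

`re.match` won't scan ahead — the pattern has to work from the very first character.
The match spans [0:4] → '4444'.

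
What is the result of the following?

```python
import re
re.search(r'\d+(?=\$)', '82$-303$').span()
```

(0, 2)

The `(?=…)`/`(?<=…)` assertion just peeks at neighbouring text; it doesn't advance the match position.
`search` walks the string left to right and returns the first match it finds.
The match spans [0:2] → '82'.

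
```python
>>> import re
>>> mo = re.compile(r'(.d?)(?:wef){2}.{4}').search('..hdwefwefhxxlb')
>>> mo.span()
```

(2, 14)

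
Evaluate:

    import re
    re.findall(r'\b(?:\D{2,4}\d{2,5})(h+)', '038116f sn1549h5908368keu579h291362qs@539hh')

This matches a word boundary (`\b`, zero-width); then 2 to 4 of a non-digit, then 2 to 5 of a digit (non-capturing group); then one or more of a literal 'h' (captured).
Because there's exactly one group, `findall` drops the full match and keeps group 1 from the one hit.

['h']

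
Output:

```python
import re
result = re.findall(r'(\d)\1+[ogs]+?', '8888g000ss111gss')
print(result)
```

`\1` is not a pattern — it's the concrete string captured by group 1, re-applied verbatim.
Matches: at [0:5] match '8888g', group 1 = '8'; at [5:9] match '000s', group 1 = '0'; at [10:14] match '111g', group 1 = '1'.
`findall` collects group 1 from each match (3 total).

['8', '0', '1']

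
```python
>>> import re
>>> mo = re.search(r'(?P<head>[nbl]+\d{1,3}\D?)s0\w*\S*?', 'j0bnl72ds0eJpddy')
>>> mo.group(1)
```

The pattern matches one or more of one of [nbl], then 1 to 3 of a digit, then optionally a non-digit (captured as 'head'); then the literal 's0', then zero or more of a word character, then zero or more of a non-whitespace character (lazy).
`search` walks the string left to right and returns the first match it finds.
The match spans [2:16] → 'bnl72ds0eJpddy'.
Captured: group 1 = 'bnl72d'.

'bnl72d'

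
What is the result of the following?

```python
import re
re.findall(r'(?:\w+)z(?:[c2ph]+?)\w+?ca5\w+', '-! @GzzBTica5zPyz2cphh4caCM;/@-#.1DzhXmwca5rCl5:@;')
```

Pattern: one or more of a word character (non-capturing group); then a literal 'z'; then one or more of one of [c2ph] (lazy) (non-capturing group); then one or more of a word character (lazy), then the literal 'ca5'; then one or more of a word character.
Scanning left to right: at [33:47] → '1DzhXmwca5rCl5'.
`findall` yields the raw match text (1 of them) because the pattern has no groups.

['1DzhXmwca5rCl5']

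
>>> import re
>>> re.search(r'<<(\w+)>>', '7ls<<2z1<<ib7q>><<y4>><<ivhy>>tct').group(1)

`re.search` tries every starting position until one works.
The match spans [8:16] → '<<ib7q>>'.
Captured: group 1 = 'ib7q'.

'ib7q'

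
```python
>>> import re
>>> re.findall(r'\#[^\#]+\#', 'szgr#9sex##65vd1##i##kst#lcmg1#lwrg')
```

['#9sex#', '#65vd1#', '#i#', '#kst#']

No capturing groups, so `findall` returns the 4 full match strings.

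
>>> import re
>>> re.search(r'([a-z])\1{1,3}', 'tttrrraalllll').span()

(0, 3)

The backreference `\1` re-matches whatever the first group consumed, character for character.
`re.search` tries every starting position until one works.
The match spans [0:3] → 'ttt'.
Captured: group 1 = 't'.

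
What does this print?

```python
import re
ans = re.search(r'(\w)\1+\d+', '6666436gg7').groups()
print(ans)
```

After group 1 captures some text, `\1` only succeeds where that same text appears again.
`search` walks the string left to right and returns the first match it finds.
The match spans [0:7] → '6666436'.
Captured: group 1 = '6'.

('6',)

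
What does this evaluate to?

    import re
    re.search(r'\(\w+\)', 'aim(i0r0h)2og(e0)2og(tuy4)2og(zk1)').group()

Unlike `match`, `search` isn't anchored — it looks for the pattern anywhere in the string.
The match spans [3:10] → '(i0r0h)'.

'(i0r0h)'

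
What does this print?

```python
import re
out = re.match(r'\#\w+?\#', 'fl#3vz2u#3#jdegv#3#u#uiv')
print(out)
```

None

`re.match` won't scan ahead — the pattern has to work from the very first character.
Here the pattern fails at index 0, so the call returns None.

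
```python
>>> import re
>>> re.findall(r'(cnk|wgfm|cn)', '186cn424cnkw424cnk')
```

['cn', 'cnk', 'cnk']

Branches in `(...|...)` are attempted left-to-right; the first branch that allows the whole pattern to succeed is taken.
One capturing group, so `findall` returns just the captured substring from each match — 3 in all.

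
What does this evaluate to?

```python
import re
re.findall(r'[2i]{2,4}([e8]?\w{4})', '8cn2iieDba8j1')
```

['eDba8']

Pattern: 2 to 4 of one of [2i]; then optionally one of [e8], then exactly 4 of a word character (captured).
Matches: at [3:11] match '2iieDba8', group 1 = 'eDba8'.
`findall` collects group 1 from the one match (1 total).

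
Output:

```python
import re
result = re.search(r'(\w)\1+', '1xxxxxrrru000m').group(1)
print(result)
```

After group 1 captures some text, `\1` only succeeds where that same text appears again.
Unlike `match`, `search` isn't anchored — it looks for the pattern anywhere in the string.
The match spans [1:6] → 'xxxxx'.
Captured: group 1 = 'x'.

x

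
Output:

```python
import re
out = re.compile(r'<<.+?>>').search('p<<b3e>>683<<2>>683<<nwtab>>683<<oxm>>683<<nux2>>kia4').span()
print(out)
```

A `+?`/`*?`/`{m,n}?` starts at its minimum and grows only as far as needed for what follows to match.
`re.search` scans for the first position where the pattern succeeds.
The match spans [1:8] → '<<b3e>>'.

(1, 8)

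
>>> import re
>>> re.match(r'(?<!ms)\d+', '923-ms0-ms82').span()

(0, 3)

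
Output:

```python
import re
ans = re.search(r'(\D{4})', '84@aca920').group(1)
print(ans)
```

The match spans [2:6] → '@aca'.
Captured: group 1 = '@aca'.

@aca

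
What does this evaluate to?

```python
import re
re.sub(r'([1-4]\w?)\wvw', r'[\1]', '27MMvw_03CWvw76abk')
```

The replacement refers to a captured group, so each match is rewritten using its own captured text.

'27MMvw_0[3C]76abk'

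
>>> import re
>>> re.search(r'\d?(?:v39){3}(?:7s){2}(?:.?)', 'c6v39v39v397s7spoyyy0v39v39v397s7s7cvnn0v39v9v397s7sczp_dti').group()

Pattern: optionally a digit; then the literal 'v39' repeated 3 times, then the literal '7s' repeated 2 times; then optionally any character (non-capturing group).
`re.search` scans for the first position where the pattern succeeds.
The match spans [1:16] → '6v39v39v397s7sp'.

'6v39v39v397s7sp'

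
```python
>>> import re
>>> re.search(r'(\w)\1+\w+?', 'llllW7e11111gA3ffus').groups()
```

The match spans [0:5] → 'llllW'.
Captured: group 1 = 'l'.

('l',)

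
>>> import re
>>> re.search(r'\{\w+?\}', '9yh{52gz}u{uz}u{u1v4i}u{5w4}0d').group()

'{52gz}'

The match spans [3:9] → '{52gz}'.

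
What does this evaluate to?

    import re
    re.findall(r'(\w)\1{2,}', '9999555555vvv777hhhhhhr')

['9', '5', 'v', '7', 'h']

`\1` is not a pattern — it's the concrete string captured by group 1, re-applied verbatim.
Matches: at [0:4] match '9999', group 1 = '9'; at [4:10] match '555555', group 1 = '5'; at [10:13] match 'vvv', group 1 = 'v'; at [13:16] match '777', group 1 = '7'; at [16:22] match 'hhhhhh', group 1 = 'h'.
One capturing group, so `findall` returns just the captured substring from each match — 5 in all.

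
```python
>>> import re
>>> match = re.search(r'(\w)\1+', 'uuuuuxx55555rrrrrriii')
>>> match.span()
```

(0, 5)

The backreference `\1` re-matches whatever the first group consumed, character for character.
`re.search` tries every starting position until one works.
The match spans [0:5] → 'uuuuu'.
Captured: group 1 = 'u'.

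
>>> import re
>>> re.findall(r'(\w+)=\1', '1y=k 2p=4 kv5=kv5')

['kv5']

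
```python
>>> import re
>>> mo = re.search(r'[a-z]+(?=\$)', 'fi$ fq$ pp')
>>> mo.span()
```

(0, 2)

The positive lookaround only admits positions where the adjacent text matches; those characters stay outside the span.
The match spans [0:2] → 'fi'.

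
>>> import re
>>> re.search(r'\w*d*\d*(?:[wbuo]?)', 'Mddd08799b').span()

The pattern matches zero or more of a word character, then zero or more of the literal 'd', then zero or more of a digit; then optionally one of [wbuo] (non-capturing group).
The match spans [0:10] → 'Mddd08799b'.

(0, 10)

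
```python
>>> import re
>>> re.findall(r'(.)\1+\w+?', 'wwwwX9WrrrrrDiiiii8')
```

['w', 'r', 'i']

The backreference `\1` re-matches whatever the first group consumed, character for character.
Matches: at [0:5] match 'wwwwX', group 1 = 'w'; at [7:13] match 'rrrrrD', group 1 = 'r'; at [13:19] match 'iiiii8', group 1 = 'i'.
`findall` collects group 1 from each match (3 total).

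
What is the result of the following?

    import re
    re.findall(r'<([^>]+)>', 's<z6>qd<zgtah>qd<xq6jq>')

Scanning left to right: at [1:5] match '<z6>', group 1 = 'z6'; at [7:14] match '<zgtah>', group 1 = 'zgtah'; at [16:23] match '<xq6jq>', group 1 = 'xq6jq'.
Because there's exactly one group, `findall` drops the full match and keeps group 1 from each hit.

['z6', 'zgtah', 'xq6jq']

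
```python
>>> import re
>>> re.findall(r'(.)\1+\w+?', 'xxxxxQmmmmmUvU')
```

['x', 'm']

After group 1 captures some text, `\1` only succeeds where that same text appears again.
Walking the string: at [0:6] match 'xxxxxQ', group 1 = 'x'; at [6:12] match 'mmmmmU', group 1 = 'm'.
One capturing group, so `findall` returns just the captured substring from each match — 2 in all.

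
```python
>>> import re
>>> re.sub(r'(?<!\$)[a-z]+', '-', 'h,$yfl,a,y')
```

The negative lookahead/lookbehind blocks any match where the forbidden context is present.
Every occurrence is swapped for '-'.

'-,$y-,-,-'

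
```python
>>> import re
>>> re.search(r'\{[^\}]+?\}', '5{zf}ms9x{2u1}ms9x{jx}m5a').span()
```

(1, 5)

The match spans [1:5] → '{zf}'.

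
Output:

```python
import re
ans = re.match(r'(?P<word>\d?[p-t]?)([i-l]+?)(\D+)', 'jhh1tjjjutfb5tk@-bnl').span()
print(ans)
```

(0, 3)

This matches optionally a digit, then optionally a character in [p-t] (captured as 'word'); then one or more of a character in [i-l] (lazy) (captured); then one or more of a non-digit (captured).
`re.match` won't scan ahead — the pattern has to work from the very first character.
The match spans [0:3] → 'jhh'.
Captured: group 1 = '', group 2 = 'j', group 3 = 'hh'.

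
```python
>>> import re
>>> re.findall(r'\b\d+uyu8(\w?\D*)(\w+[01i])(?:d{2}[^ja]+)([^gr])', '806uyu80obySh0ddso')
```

Pattern: a word boundary (`\b`, zero-width); then one or more of a digit, then the literal 'u', then the literal 'yu8'; then optionally a word character, then zero or more of a non-digit (captured); then one or more of a word character, then one of [01i] (captured); then exactly 2 of the literal 'd', then one or more of any character except [ja] (non-capturing group); then any character except [gr] (captured).
Scanning left to right: at [0:18] match '806uyu80obySh0ddso', groups = ('0obyS', 'h0', 'o').
Multiple groups make `findall` return tuples — one 3-tuple for the one match.

[('0obyS', 'h0', 'o')]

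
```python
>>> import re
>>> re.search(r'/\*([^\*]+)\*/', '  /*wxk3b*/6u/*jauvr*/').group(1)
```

The match spans [2:11] → '/*wxk3b*/'.
Captured: group 1 = 'wxk3b'.

'wxk3b'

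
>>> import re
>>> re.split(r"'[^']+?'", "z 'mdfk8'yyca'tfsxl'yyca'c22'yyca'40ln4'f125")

Matches to split on: at [2:9] → "'mdfk8'"; at [13:20] → "'tfsxl'"; at [24:29] → "'c22'"; at [33:40] → "'40ln4'".
Each match becomes a cut point; 5 segments remain.

['z ', 'yyca', 'yyca', 'yyca', 'f125']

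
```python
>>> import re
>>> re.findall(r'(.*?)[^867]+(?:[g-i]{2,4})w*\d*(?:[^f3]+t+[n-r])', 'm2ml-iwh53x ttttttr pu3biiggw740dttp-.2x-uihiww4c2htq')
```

['']

With a single group, `findall` returns only what that group captured — 1 item.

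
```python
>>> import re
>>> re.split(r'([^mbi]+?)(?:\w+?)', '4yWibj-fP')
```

['', '4', '', 'W', 'b', 'j-', 'P']

Pattern: one or more of any character except [mbi] (lazy) (captured); then one or more of a word character (lazy) (non-capturing group).
Matches to split on: at [0:2] → '4y'; at [2:4] → 'Wi'; at [5:8] → 'j-f'.
Because the pattern has a capturing group, `split` also inserts each captured text between the pieces.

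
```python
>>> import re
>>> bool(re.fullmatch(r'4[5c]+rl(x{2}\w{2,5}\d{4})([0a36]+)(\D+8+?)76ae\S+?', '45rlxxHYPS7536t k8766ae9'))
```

This matches a literal '4', then one or more of one of [5c], then the literal 'rl'; then exactly 2 of a literal 'x', then 2 to 5 of a word character, then exactly 4 of a digit (captured); then one or more of one of [0a36] (captured); then one or more of a non-digit, then one or more of the literal '8' (lazy) (captured); then the literal '76', then the literal 'ae'; then one or more of a non-whitespace character (lazy).
`fullmatch` succeeds only if the pattern covers the string from start to end.
Here there's no way to consume every character, so the call returns None, and `bool(None)` is False.

False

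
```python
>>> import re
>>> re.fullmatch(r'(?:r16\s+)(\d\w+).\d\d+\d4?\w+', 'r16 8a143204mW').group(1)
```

'8a14'

Pattern: the literal 'r16', then one or more of whitespace (non-capturing group); then a digit, then one or more of a word character (captured); then any character, then a digit, then one or more of a digit; then a digit, then optionally a literal '4', then one or more of a word character.
`fullmatch` succeeds only if the pattern covers the string from start to end.
The match spans [0:14] → 'r16 8a143204mW'.
Captured: group 1 = '8a14'.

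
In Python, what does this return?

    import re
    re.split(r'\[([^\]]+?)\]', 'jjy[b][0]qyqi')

['jjy', 'b', '', '0', 'qyqi']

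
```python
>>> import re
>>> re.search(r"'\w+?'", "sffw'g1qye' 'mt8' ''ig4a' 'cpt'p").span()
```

(4, 11)

The match spans [4:11] → "'g1qye'".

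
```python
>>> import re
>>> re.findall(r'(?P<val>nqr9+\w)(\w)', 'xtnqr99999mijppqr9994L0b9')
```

This matches the literal 'nqr', then one or more of a literal '9', then a word character (captured as 'val'); then a word character (captured).
`findall` packs the 2 group values into a tuple for every match.

[('nqr99999m', 'i')]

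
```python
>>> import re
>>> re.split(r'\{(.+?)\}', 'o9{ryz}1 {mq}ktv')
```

['o9', 'ryz', '1 ', 'mq', 'ktv']

With a capturing group present, the delimiter's captured portion is kept in the result list.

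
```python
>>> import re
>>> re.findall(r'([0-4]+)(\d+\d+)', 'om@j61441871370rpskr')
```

[('1441', '871370')]

With 2 capturing groups, `findall` returns a 2-tuple per match.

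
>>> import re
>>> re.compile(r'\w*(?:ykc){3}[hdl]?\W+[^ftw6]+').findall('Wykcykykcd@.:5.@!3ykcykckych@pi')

[]

The pattern matches zero or more of a word character, then the literal 'ykc' repeated 3 times, then optionally one of [hdl]; then one or more of a non-word character; then one or more of any character except [ftw6].
`findall` yields the raw match text (0 of them) because the pattern has no groups.
Nothing in the string satisfies the pattern, so the list is empty.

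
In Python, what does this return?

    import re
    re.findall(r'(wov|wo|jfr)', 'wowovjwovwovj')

Alternation isn't longest-match — the leftmost alternative that fits at this position is chosen.
Walking the string: at [0:2] match 'wo', group 1 = 'wo'; at [2:5] match 'wov', group 1 = 'wov'; at [6:9] match 'wov', group 1 = 'wov'; at [9:12] match 'wov', group 1 = 'wov'.
`findall` collects group 1 from each match (4 total).

['wo', 'wov', 'wov', 'wov']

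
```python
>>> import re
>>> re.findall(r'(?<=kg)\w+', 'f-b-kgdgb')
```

['dgb']

The positive lookaround only admits positions where the adjacent text matches; those characters stay outside the span.
With no groups in the pattern, `findall` gives back each whole match — 1 here.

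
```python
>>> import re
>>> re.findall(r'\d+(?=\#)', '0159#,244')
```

The lookaround is zero-width — it requires the adjacent text to match without consuming it, so the asserted text isn't part of the match.
`findall` yields the raw match text (1 of them) because the pattern has no groups.

['0159']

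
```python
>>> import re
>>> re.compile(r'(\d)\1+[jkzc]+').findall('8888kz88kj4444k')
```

['8', '8', '4']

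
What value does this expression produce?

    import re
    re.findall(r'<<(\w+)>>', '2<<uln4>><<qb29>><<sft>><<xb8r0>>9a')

Scanning left to right: at [1:9] match '<<uln4>>', group 1 = 'uln4'; at [9:17] match '<<qb29>>', group 1 = 'qb29'; at [17:24] match '<<sft>>', group 1 = 'sft'; at [24:33] match '<<xb8r0>>', group 1 = 'xb8r0'.
Because there's exactly one group, `findall` drops the full match and keeps group 1 from each hit.

['uln4', 'qb29', 'sft', 'xb8r0']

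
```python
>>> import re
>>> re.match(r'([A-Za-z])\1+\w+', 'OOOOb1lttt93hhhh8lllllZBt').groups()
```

('O',)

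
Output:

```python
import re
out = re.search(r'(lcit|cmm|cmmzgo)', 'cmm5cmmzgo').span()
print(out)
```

(0, 3)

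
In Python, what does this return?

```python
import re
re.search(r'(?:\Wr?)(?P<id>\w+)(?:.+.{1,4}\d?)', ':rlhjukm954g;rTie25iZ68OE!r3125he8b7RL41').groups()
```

('lhjukm954g',)

The pattern matches a non-word character, then optionally a literal 'r' (non-capturing group); then one or more of a word character (captured as 'id'); then one or more of any character, then 1 to 4 of any character, then optionally a digit (non-capturing group).
`re.search` tries every starting position until one works.
The match spans [0:40] → ':rlhjukm954g;rTie25iZ68OE!r3125he8b7RL41'.
Captured: group 1 = 'lhjukm954g'.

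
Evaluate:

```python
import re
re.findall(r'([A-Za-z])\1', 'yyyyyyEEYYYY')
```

`\1` is not a pattern — it's the concrete string captured by group 1, re-applied verbatim.
Matches: at [0:2] match 'yy', group 1 = 'y'; at [2:4] match 'yy', group 1 = 'y'; at [4:6] match 'yy', group 1 = 'y'; at [6:8] match 'EE', group 1 = 'E'; at [8:10] match 'YY', group 1 = 'Y'; ….
Because there's exactly one group, `findall` drops the full match and keeps group 1 from each hit.

['y', 'y', 'y', 'E', 'Y', 'Y']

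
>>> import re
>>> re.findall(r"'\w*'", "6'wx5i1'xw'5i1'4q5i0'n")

Since nothing is captured, `findall` lists the 2 matched substrings directly.

["'wx5i1'", "'5i1'"]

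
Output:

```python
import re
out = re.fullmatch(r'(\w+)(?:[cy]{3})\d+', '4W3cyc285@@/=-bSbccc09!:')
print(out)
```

For `fullmatch`, every character of the input must be accounted for by the pattern.
Here the pattern can't cover the whole string, so the call returns None.

None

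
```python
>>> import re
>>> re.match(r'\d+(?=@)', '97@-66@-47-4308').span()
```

The `(?=…)`/`(?<=…)` assertion just peeks at neighbouring text; it doesn't advance the match position.
`re.match` only tries the pattern at the start of the string.
The match spans [0:2] → '97'.

(0, 2)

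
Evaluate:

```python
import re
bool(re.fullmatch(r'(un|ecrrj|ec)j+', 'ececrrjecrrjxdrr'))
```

False

`re.fullmatch` is like wrapping the pattern in `^…$` (in single-line mode).
Here the pattern can't cover the whole string, so the call returns None, and `bool(None)` is False.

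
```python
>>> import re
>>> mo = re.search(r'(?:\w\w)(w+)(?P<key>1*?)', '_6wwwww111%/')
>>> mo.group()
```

Because the quantifier is non-greedy, it stops expanding at the earliest point where the rest of the pattern can succeed.
The match spans [0:7] → '_6wwwww'.

'_6wwwww'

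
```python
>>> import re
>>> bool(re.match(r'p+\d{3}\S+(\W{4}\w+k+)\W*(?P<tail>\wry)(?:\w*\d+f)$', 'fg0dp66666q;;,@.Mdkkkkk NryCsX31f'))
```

False

With `match`, the pattern is implicitly anchored at the beginning.
Here the pattern fails at index 0, so the call returns None, and `bool(None)` is False.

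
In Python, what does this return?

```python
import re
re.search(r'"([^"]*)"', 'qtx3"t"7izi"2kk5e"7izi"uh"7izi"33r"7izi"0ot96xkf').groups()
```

The match spans [4:7] → '"t"'.
Captured: group 1 = 't'.

('t',)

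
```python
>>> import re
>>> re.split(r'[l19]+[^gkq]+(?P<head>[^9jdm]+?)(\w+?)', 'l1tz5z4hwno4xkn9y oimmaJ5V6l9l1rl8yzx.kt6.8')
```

['', 'k', 'n', '', 'k', 't', '6.8']

The pattern matches one or more of one of [l19], then one or more of any character except [gkq]; then one or more of any character except [9jdm] (lazy) (captured as 'head'); then one or more of a word character (lazy) (captured).
Because the quantifier is non-greedy, it stops expanding at the earliest point where the rest of the pattern can succeed.
Matches to split on: at [0:15] → 'l1tz5z4hwno4xkn'; at [15:40] → '9y oimmaJ5V6l9l1rl8yzx.kt'.
Because the pattern has a capturing group, `split` also inserts each captured text between the pieces.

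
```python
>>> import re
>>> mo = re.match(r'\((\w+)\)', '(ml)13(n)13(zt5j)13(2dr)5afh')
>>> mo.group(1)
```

The match spans [0:4] → '(ml)'.
Captured: group 1 = 'ml'.

'ml'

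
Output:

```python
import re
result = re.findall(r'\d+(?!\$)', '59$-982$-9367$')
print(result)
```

`(?!…)`/`(?<!…)` only lets a position through if the neighbouring text does NOT match; no characters are consumed.
Scanning left to right: at [0:1] → '5'; at [4:6] → '98'; at [9:12] → '936'.
`findall` yields the raw match text (3 of them) because the pattern has no groups.

['5', '98', '936']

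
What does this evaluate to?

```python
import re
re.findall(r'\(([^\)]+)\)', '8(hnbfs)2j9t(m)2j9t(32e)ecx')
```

Scanning left to right: at [1:8] match '(hnbfs)', group 1 = 'hnbfs'; at [12:15] match '(m)', group 1 = 'm'; at [19:24] match '(32e)', group 1 = '32e'.
`findall` collects group 1 from each match (3 total).

['hnbfs', 'm', '32e']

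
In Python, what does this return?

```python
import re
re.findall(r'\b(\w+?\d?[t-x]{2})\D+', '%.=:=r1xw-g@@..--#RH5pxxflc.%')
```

['r1xw']

This matches a word boundary (`\b`, zero-width); then one or more of a word character (lazy), then optionally a digit, then exactly 2 of a character in [t-x] (captured); then one or more of a non-digit.
Matches: at [5:20] match 'r1xw-g@@..--#RH', group 1 = 'r1xw'.
With a single group, `findall` returns only what that group captured — 1 item.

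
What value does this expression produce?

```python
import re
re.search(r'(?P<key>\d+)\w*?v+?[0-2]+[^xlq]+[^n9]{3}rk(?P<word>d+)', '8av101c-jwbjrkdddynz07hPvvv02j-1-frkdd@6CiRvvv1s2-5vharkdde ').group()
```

This matches one or more of a digit (captured as 'key'); then zero or more of a word character (lazy); then one or more of a literal 'v' (lazy), then one or more of a character in [0-2], then one or more of any character except [xlq]; then exactly 3 of any character except [n9], then the literal 'rk'; then one or more of a literal 'd' (captured as 'word').
`re.search` scans for the first position where the pattern succeeds.
The match spans [0:58] → '8av101c-jwbjrkdddynz07hPvvv02j-1-frkdd@6CiRvvv1s2-5vharkdd'.
Captured: group 1 = '8', group 2 = 'dd'.

'8av101c-jwbjrkdddynz07hPvvv02j-1-frkdd@6CiRvvv1s2-5vharkdd'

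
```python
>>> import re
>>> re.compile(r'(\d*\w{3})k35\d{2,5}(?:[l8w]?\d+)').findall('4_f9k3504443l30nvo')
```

['4_f9']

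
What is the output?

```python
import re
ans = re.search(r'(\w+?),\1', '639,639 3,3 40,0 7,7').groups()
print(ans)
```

The match spans [0:7] → '639,639'.
Captured: group 1 = '639'.

('639',)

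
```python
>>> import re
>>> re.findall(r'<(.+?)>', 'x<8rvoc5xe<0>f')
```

One capturing group, so `findall` returns just the captured substring from the one match — 1 in all.

['8rvoc5xe<0']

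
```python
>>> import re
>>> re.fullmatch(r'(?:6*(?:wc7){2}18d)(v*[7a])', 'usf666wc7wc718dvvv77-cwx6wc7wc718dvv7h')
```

None

`re.fullmatch` is like wrapping the pattern in `^…$` (in single-line mode).
Here the pattern can't cover the whole string, so the call returns None.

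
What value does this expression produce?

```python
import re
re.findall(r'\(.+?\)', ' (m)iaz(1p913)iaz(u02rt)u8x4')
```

['(m)', '(1p913)', '(u02rt)']

Since nothing is captured, `findall` lists the 3 matched substrings directly.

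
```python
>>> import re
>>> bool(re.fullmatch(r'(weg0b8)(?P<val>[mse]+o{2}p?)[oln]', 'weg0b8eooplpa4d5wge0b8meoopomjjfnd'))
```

False

`re.fullmatch` is like wrapping the pattern in `^…$` (in single-line mode).
Here the pattern can't cover the whole string, so the call returns None, and `bool(None)` is False.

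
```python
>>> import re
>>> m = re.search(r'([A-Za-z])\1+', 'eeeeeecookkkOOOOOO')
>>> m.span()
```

(0, 6)

A backreference is literal: `\1` must see the identical characters the first group matched.
The match spans [0:6] → 'eeeeee'.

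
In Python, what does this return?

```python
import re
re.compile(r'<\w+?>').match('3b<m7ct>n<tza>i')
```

None

With `match`, the pattern is implicitly anchored at the beginning.
Here the pattern fails at index 0, so the call returns None.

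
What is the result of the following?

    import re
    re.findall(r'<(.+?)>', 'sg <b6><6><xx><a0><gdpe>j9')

['b6', '6', 'xx', 'a0', 'gdpe']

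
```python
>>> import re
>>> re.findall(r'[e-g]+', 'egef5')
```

['egef']

This matches one or more of a character in [e-g].
Walking the string: at [0:4] → 'egef'.
Since nothing is captured, `findall` lists the 1 matched substring directly.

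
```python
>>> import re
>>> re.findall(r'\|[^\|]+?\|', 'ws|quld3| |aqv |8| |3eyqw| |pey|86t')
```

['|quld3|', '|aqv |', '| |', '| |']

With no groups in the pattern, `findall` gives back each whole match — 4 here.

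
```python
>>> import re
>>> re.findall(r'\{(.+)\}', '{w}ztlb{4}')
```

Walking the string: at [0:10] match '{w}ztlb{4}', group 1 = 'w}ztlb{4'.
One capturing group, so `findall` returns just the captured substring from the one match — 1 in all.

['w}ztlb{4']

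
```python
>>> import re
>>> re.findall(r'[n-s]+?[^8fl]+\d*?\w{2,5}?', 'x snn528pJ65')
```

['snn528p']

The pattern matches one or more of a character in [n-s] (lazy); then one or more of any character except [8fl], then zero or more of a digit (lazy), then 2 to 5 of a word character (lazy).
A non-greedy quantifier consumes as few characters as it can — just enough that the remainder of the pattern still matches from where it stops; whatever follows it matches normally.
Matches: at [2:9] → 'snn528p'.
No capturing groups, so `findall` returns the 1 full match string.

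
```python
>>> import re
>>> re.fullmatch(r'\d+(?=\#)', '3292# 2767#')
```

None

`fullmatch` succeeds only if the pattern covers the string from start to end.
Here there's no way to consume every character, so the call returns None.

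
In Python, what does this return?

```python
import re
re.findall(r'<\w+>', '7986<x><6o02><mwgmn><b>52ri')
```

['<x>', '<6o02>', '<mwgmn>', '<b>']

Scanning left to right: at [4:7] → '<x>'; at [7:13] → '<6o02>'; at [13:20] → '<mwgmn>'; at [20:23] → '<b>'.
No capturing groups, so `findall` returns the 4 full match strings.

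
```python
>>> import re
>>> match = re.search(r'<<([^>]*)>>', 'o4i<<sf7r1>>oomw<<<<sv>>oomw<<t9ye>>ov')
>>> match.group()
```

`re.search` tries every starting position until one works.
The match spans [3:12] → '<<sf7r1>>'.
Captured: group 1 = 'sf7r1'.

'<<sf7r1>>'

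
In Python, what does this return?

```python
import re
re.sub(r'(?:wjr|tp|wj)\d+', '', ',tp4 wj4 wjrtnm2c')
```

',  wjrtnm2c'

Each match is replaced by ''.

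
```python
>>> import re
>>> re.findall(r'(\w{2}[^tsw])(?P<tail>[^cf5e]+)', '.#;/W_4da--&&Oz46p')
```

Pattern: exactly 2 of a word character, then any character except [tsw] (captured); then one or more of any character except [cf5e] (captured as 'tail').
Multiple groups make `findall` return tuples — one 2-tuple for the one match.

[('W_4', 'da--&&Oz46p')]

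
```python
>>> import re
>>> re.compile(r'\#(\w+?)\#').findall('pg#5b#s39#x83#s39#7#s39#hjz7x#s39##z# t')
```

['5b', 'x83', '7', 'hjz7x', 'z']

Matches: at [2:6] match '#5b#', group 1 = '5b'; at [9:14] match '#x83#', group 1 = 'x83'; at [17:20] match '#7#', group 1 = '7'; at [23:30] match '#hjz7x#', group 1 = 'hjz7x'; at [34:37] match '#z#', group 1 = 'z'.
With a single group, `findall` returns only what that group captured — 5 items.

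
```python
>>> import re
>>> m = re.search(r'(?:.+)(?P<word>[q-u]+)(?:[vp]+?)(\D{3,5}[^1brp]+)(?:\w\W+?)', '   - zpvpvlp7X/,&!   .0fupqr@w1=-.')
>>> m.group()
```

'   - zpvpvlp7X/,&!   .0fupqr@w1='

The pattern matches one or more of any character (non-capturing group); then one or more of a character in [q-u] (captured as 'word'); then one or more of one of [vp] (lazy) (non-capturing group); then 3 to 5 of a non-digit, then one or more of any character except [1brp] (captured); then a word character, then one or more of a non-word character (lazy) (non-capturing group).
`search` walks the string left to right and returns the first match it finds.
The match spans [0:32] → '   - zpvpvlp7X/,&!   .0fupqr@w1='.
Captured: group 1 = 'u', group 2 = 'qr@w'.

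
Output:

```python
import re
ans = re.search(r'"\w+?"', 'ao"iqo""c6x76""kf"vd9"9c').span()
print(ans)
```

(2, 7)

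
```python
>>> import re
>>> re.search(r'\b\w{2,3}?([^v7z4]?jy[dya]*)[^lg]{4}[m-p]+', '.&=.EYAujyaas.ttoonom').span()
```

(4, 21)

The pattern matches a word boundary (`\b`, zero-width); then 2 to 3 of a word character (lazy); then optionally any character except [v7z4], then the literal 'jy', then zero or more of one of [dya] (captured); then exactly 4 of any character except [lg], then one or more of a character in [m-p].
The match spans [4:21] → 'EYAujyaas.ttoonom'.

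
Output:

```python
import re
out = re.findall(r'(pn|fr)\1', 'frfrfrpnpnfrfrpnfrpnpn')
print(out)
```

['fr', 'pn', 'fr', 'pn']

`\1` has to match the exact text group 1 already captured.
Walking the string: at [0:4] match 'frfr', group 1 = 'fr'; at [6:10] match 'pnpn', group 1 = 'pn'; at [10:14] match 'frfr', group 1 = 'fr'; at [18:22] match 'pnpn', group 1 = 'pn'.
One capturing group, so `findall` returns just the captured substring from each match — 4 in all.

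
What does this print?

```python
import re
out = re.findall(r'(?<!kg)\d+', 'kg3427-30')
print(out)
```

['427', '30']

The negative lookaround is zero-width — it rules out positions where the adjacent text would match, without consuming anything.
Matches: at [3:6] → '427'; at [7:9] → '30'.
No capturing groups, so `findall` returns the 2 full match strings.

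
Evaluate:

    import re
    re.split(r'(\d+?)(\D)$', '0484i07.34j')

This matches one or more of a digit (lazy) (captured); then a non-digit (captured); then anchored at the end.
Matches to split on: at [8:11] → '34j'.
Because the pattern has a capturing group, `split` also inserts each captured text between the pieces.

['0484i07.', '34', 'j', '']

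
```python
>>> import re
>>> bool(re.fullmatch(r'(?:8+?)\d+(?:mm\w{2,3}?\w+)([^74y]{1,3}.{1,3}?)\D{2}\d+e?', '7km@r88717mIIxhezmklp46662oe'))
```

Pattern: one or more of a literal '8' (lazy) (non-capturing group); then one or more of a digit; then the literal 'mm', then 2 to 3 of a word character (lazy), then one or more of a word character (non-capturing group); then 1 to 3 of any character except [74y], then 1 to 3 of any character (lazy) (captured); then exactly 2 of a non-digit, then one or more of a digit, then optionally a literal 'e'.
`fullmatch` succeeds only if the pattern covers the string from start to end.
Here the pattern can't cover the whole string, so the call returns None, and `bool(None)` is False.

False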